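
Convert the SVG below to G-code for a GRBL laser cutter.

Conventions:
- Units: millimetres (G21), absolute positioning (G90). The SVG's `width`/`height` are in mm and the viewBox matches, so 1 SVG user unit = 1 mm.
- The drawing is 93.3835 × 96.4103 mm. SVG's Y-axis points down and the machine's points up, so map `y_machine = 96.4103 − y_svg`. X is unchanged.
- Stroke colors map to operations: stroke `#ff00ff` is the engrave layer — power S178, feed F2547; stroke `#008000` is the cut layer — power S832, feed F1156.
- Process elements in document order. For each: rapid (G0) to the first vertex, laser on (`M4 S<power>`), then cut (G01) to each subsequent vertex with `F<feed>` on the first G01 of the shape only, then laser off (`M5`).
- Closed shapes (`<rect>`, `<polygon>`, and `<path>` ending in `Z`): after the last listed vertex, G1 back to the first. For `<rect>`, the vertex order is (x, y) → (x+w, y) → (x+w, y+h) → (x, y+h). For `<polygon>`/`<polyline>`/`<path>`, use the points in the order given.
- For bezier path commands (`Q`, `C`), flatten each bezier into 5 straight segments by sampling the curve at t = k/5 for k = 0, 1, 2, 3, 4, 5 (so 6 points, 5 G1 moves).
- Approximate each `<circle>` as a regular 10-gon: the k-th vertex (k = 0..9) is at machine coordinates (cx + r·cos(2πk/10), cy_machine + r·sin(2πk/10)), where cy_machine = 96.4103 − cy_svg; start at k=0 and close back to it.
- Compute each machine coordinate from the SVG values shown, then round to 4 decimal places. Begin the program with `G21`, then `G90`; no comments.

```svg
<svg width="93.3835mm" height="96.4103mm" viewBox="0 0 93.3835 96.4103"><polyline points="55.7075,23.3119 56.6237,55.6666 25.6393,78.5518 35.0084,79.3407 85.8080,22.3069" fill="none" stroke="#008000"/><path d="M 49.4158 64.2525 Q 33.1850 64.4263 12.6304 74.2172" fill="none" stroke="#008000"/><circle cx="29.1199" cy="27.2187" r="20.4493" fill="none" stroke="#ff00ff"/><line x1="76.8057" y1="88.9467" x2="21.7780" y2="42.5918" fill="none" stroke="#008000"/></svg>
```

G21
G90
G0 X55.7075 Y73.0984
M4 S832
G01 X56.6237 Y40.7437 F1156
G01 X25.6393 Y17.8585
G01 X35.0084 Y17.0696
G01 X85.8080 Y74.1034
M5
G0 X49.4158 Y32.1578
M4 S832
G01 X42.7505 Y31.7036 F1156
G01 X35.7394 Y30.4800
G01 X28.3823 Y28.4871
G01 X20.6793 Y25.7248
G01 X12.6304 Y22.1931
M5
G0 X49.5692 Y69.1916
M4 S178
G01 X45.6637 Y81.2114 F2547
G01 X35.4391 Y88.6400
G01 X22.8007 Y88.6400
G01 X12.5761 Y81.2114
G01 X8.6706 Y69.1916
G01 X12.5761 Y57.1718
G01 X22.8007 Y49.7432
G01 X35.4391 Y49.7432
G01 X45.6637 Y57.1718
G01 X49.5692 Y69.1916
M5
G0 X76.8057 Y7.4636
M4 S832
G01 X21.7780 Y53.8185 F1156
M5

1 u = 1 mm; y_m = 96.4103 − y.

[1] `<polyline>` open polyline, #008000→cut S832 F1156: (55.7075,73.0984) → (56.6237,40.7437) → (25.6393,17.8585) → (35.0084,17.0696) → (85.8080,74.1034)

[2] `<path>` quadratic bezier, #008000→cut S832 F1156: (49.4158,32.1578) → (42.7505,31.7036) → (35.7394,30.4800) → (28.3823,28.4871) → (20.6793,25.7248) → (12.6304,22.1931)

[3] `<circle>` circle, #ff00ff→engrave S178 F2547: (49.5692,69.1916) → (45.6637,81.2114) → (35.4391,88.6400) → (22.8007,88.6400) → (12.5761,81.2114) → (8.6706,69.1916) → (12.5761,57.1718) → (22.8007,49.7432) → (35.4391,49.7432) → (45.6637,57.1718) → (49.5692,69.1916) (closed)

[4] `<line>` line segment, #008000→cut S832 F1156: (76.8057,7.4636) → (21.7780,53.8185)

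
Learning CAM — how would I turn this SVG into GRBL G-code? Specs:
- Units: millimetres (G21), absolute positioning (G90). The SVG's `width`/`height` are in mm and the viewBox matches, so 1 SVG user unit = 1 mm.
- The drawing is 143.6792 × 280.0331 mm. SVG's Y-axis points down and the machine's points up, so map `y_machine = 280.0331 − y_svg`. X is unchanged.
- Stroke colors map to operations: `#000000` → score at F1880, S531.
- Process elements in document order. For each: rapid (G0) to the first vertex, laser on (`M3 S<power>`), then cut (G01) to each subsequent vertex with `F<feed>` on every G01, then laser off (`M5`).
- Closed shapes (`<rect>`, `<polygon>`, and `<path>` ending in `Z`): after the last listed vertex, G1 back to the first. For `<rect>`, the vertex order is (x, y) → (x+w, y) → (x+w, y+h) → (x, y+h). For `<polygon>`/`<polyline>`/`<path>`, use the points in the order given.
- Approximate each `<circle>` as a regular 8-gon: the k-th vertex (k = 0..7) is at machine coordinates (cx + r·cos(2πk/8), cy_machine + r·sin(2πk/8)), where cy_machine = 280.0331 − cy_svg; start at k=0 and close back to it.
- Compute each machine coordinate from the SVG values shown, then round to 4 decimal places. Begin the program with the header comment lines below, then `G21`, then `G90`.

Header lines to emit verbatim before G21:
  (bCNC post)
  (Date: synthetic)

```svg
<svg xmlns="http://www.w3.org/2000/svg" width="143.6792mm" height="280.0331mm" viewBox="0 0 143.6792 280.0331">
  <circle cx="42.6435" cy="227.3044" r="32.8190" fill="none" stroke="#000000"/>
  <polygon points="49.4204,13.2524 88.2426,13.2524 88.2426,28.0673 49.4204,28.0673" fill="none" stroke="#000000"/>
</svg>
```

Since the viewBox matches the mm dimensions, user units are millimetres directly. The only transform is the Y-flip y_m = 280.0331 − y_svg.

Shape 1 is a circle drawn with `<circle>`. Its stroke #000000 means score at S531, F1880. After flipping Y the toolpath is (75.4625,52.7287) → (65.8500,75.9352) → (42.6435,85.5477) → (19.4370,75.9352) → (9.8245,52.7287) → (19.4370,29.5222) → (42.6435,19.9097) → (65.8500,29.5222) → (75.4625,52.7287), returning to the start.

Shape 2 is a rectangle drawn with `<polygon>`. Its stroke #000000 means score at S531, F1880. After flipping Y the toolpath is (49.4204,266.7807) → (88.2426,266.7807) → (88.2426,251.9658) → (49.4204,251.9658) → (49.4204,266.7807), returning to the start.

(bCNC post)
(Date: synthetic)
G21
G90
G0 X75.4625 Y52.7287
M3 S531
G01 X65.8500 Y75.9352 F1880
G01 X42.6435 Y85.5477 F1880
G01 X19.4370 Y75.9352 F1880
G01 X9.8245 Y52.7287 F1880
G01 X19.4370 Y29.5222 F1880
G01 X42.6435 Y19.9097 F1880
G01 X65.8500 Y29.5222 F1880
G01 X75.4625 Y52.7287 F1880
M5
G0 X49.4204 Y266.7807
M3 S531
G01 X88.2426 Y266.7807 F1880
G01 X88.2426 Y251.9658 F1880
G01 X49.4204 Y251.9658 F1880
G01 X49.4204 Y266.7807 F1880
M5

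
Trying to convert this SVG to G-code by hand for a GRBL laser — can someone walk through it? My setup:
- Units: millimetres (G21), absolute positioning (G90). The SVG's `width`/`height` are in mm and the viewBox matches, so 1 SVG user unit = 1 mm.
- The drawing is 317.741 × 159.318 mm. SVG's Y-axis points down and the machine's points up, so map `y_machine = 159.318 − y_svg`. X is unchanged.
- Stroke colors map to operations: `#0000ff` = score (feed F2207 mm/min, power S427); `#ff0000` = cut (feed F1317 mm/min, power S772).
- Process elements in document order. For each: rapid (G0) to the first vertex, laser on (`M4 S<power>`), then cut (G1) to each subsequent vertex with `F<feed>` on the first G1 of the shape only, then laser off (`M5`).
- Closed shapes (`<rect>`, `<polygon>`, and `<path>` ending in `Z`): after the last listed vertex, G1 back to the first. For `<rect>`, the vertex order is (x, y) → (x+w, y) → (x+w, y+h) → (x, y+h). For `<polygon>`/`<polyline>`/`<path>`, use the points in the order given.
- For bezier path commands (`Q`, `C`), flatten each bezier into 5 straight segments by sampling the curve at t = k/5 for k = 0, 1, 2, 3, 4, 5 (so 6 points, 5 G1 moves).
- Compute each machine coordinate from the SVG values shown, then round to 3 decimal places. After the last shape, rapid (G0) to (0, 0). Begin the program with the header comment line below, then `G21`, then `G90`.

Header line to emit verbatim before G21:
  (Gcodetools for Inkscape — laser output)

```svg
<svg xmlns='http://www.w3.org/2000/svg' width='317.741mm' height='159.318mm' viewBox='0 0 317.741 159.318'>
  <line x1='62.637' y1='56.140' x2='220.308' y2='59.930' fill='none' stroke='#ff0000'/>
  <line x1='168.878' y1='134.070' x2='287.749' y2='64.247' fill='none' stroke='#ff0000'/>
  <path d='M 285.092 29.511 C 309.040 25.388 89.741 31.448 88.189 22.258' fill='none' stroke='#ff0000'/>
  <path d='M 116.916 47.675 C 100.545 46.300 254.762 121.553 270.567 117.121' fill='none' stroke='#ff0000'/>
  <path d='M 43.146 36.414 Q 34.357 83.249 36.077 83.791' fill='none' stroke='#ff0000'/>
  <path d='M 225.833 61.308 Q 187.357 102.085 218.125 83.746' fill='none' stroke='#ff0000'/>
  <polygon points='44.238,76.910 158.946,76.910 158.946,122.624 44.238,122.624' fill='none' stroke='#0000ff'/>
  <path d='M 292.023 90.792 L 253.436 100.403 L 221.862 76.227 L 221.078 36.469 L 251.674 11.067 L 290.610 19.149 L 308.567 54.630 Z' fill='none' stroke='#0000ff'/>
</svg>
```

Since the viewBox matches the mm dimensions, user units are millimetres directly. The only transform is the Y-flip y_m = 159.318 − y_svg.

Shape 1 is a line segment drawn with `<line>`. Its stroke #ff0000 means cut at S772, F1317. After flipping Y the toolpath is (62.637,103.178) → (220.308,99.388).

Shape 2 is a line segment drawn with `<line>`. Its stroke #ff0000 means cut at S772, F1317. After flipping Y the toolpath is (168.878,25.248) → (287.749,95.071).

Shape 3 is a cubic bezier drawn with `<path>`. Its stroke #ff0000 means cut at S772, F1317. After flipping Y the toolpath is (285.092,129.807) → (273.959,131.262) → (226.575,131.494) → (165.066,131.724) → (111.562,133.173) → (88.189,137.060).

Shape 4 is a cubic bezier drawn with `<path>`. Its stroke #ff0000 means cut at S772, F1317. After flipping Y the toolpath is (116.916,111.643) → (125.092,104.523) → (159.377,86.516) → (204.939,65.123) → (246.947,47.849) → (270.567,42.197).

Shape 5 is a quadratic bezier drawn with `<path>`. Its stroke #ff0000 means cut at S772, F1317. After flipping Y the toolpath is (43.146,122.904) → (40.051,106.022) → (37.796,92.843) → (36.382,83.367) → (35.809,77.596) → (36.077,75.527).

Shape 6 is a quadratic bezier drawn with `<path>`. Its stroke #ff0000 means cut at S772, F1317. After flipping Y the toolpath is (225.833,98.010) → (213.212,84.064) → (206.131,74.847) → (204.590,70.359) → (208.588,70.601) → (218.125,75.572).

Shape 7 is a rectangle drawn with `<polygon>`. Its stroke #0000ff means score at S427, F2207. After flipping Y the toolpath is (44.238,82.408) → (158.946,82.408) → (158.946,36.694) → (44.238,36.694) → (44.238,82.408), returning to the start.

Shape 8 is a regular polygon drawn with `<path>`. Its stroke #0000ff means score at S427, F2207. After flipping Y the toolpath is (292.023,68.526) → (253.436,58.915) → (221.862,83.091) → (221.078,122.849) → (251.674,148.251) → (290.610,140.169) → (308.567,104.688) → (292.023,68.526), returning to the start.

(Gcodetools for Inkscape — laser output)
G21
G90
G0 X62.637 Y103.178
M4 S772
G1 X220.308 Y99.388 F1317
M5
G0 X168.878 Y25.248
M4 S772
G1 X287.749 Y95.071 F1317
M5
G0 X285.092 Y129.807
M4 S772
G1 X273.959 Y131.262 F1317
G1 X226.575 Y131.494
G1 X165.066 Y131.724
G1 X111.562 Y133.173
G1 X88.189 Y137.060
M5
G0 X116.916 Y111.643
M4 S772
G1 X125.092 Y104.523 F1317
G1 X159.377 Y86.516
G1 X204.939 Y65.123
G1 X246.947 Y47.849
G1 X270.567 Y42.197
M5
G0 X43.146 Y122.904
M4 S772
G1 X40.051 Y106.022 F1317
G1 X37.796 Y92.843
G1 X36.382 Y83.367
G1 X35.809 Y77.596
G1 X36.077 Y75.527
M5
G0 X225.833 Y98.010
M4 S772
G1 X213.212 Y84.064 F1317
G1 X206.131 Y74.847
G1 X204.590 Y70.359
G1 X208.588 Y70.601
G1 X218.125 Y75.572
M5
G0 X44.238 Y82.408
M4 S427
G1 X158.946 Y82.408 F2207
G1 X158.946 Y36.694
G1 X44.238 Y36.694
G1 X44.238 Y82.408
M5
G0 X292.023 Y68.526
M4 S427
G1 X253.436 Y58.915 F2207
G1 X221.862 Y83.091
G1 X221.078 Y122.849
G1 X251.674 Y148.251
G1 X290.610 Y140.169
G1 X308.567 Y104.688
G1 X292.023 Y68.526
M5
G0 X0.000 Y0.000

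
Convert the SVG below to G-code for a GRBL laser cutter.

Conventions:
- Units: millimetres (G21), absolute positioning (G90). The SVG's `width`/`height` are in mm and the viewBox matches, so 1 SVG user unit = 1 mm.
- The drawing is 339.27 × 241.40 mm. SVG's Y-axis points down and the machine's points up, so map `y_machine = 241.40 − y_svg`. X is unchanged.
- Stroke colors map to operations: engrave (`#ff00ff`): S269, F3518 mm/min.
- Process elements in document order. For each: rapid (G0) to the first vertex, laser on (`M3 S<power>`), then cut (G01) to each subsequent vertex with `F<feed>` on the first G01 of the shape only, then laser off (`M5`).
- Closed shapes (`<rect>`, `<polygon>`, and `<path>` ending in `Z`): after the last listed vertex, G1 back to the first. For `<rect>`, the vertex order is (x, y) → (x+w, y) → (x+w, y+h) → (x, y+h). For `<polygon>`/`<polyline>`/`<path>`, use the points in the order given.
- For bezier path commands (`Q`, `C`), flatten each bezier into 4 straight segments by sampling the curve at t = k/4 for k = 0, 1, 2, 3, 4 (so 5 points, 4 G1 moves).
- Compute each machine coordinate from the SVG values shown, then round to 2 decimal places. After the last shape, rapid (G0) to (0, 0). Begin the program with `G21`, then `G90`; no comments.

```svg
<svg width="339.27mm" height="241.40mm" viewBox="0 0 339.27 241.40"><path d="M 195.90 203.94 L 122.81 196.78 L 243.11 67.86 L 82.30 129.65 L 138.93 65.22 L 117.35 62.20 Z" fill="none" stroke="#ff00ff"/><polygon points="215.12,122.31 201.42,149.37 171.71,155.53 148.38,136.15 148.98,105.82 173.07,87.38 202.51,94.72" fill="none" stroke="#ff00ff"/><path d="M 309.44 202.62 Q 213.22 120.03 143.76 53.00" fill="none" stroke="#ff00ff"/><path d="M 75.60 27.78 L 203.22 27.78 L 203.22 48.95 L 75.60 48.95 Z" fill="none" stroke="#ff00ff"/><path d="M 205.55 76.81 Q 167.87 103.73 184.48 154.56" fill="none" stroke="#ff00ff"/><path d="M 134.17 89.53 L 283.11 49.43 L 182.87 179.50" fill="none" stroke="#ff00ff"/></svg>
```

viewBox `0 0 339.27 241.40` with mm width/height → 1 unit = 1 mm. Flip: y_m = 241.40 − y_svg.

**Shape 1** — `<path>` closed polygon, stroke `#ff00ff` → engrave (S269, F3518). Machine vertices: (195.90,37.46) → (122.81,44.62) → (243.11,173.54) → (82.30,111.75) → (138.93,176.18) → (117.35,179.20) → (195.90,37.46). Closed: final G1 returns to the first vertex.

**Shape 2** — `<polygon>` regular polygon, stroke `#ff00ff` → engrave (S269, F3518). Machine vertices: (215.12,119.09) → (201.42,92.03) → (171.71,85.87) → (148.38,105.25) → (148.98,135.58) → (173.07,154.02) → (202.51,146.68) → (215.12,119.09). Closed: final G1 returns to the first vertex.

**Shape 3** — `<path>` quadratic bezier, stroke `#ff00ff` → engrave (S269, F3518). Control points (SVG): P0=(309.44,202.62), P1=(213.22,120.03), P2=(143.76,53.00); sampled at t=k/4. Machine vertices: (309.44,38.78) → (263.00,79.10) → (219.91,117.48) → (180.16,153.91) → (143.76,188.40). Open path.

**Shape 4** — `<path>` rectangle, stroke `#ff00ff` → engrave (S269, F3518). Machine vertices: (75.60,213.62) → (203.22,213.62) → (203.22,192.45) → (75.60,192.45) → (75.60,213.62). Closed: final G1 returns to the first vertex.

**Shape 5** — `<path>` quadratic bezier, stroke `#ff00ff` → engrave (S269, F3518). Control points (SVG): P0=(205.55,76.81), P1=(167.87,103.73), P2=(184.48,154.56); sampled at t=k/4. Machine vertices: (205.55,164.59) → (190.10,149.64) → (181.44,131.69) → (179.57,110.76) → (184.48,86.84). Open path.

**Shape 6** — `<path>` open polyline, stroke `#ff00ff` → engrave (S269, F3518). Machine vertices: (134.17,151.87) → (283.11,191.97) → (182.87,61.90). Open path.

G21
G90
G0 X195.90 Y37.46
M3 S269
G01 X122.81 Y44.62 F3518
G01 X243.11 Y173.54
G01 X82.30 Y111.75
G01 X138.93 Y176.18
G01 X117.35 Y179.20
G01 X195.90 Y37.46
M5
G0 X215.12 Y119.09
M3 S269
G01 X201.42 Y92.03 F3518
G01 X171.71 Y85.87
G01 X148.38 Y105.25
G01 X148.98 Y135.58
G01 X173.07 Y154.02
G01 X202.51 Y146.68
G01 X215.12 Y119.09
M5
G0 X309.44 Y38.78
M3 S269
G01 X263.00 Y79.10 F3518
G01 X219.91 Y117.48
G01 X180.16 Y153.91
G01 X143.76 Y188.40
M5
G0 X75.60 Y213.62
M3 S269
G01 X203.22 Y213.62 F3518
G01 X203.22 Y192.45
G01 X75.60 Y192.45
G01 X75.60 Y213.62
M5
G0 X205.55 Y164.59
M3 S269
G01 X190.10 Y149.64 F3518
G01 X181.44 Y131.69
G01 X179.57 Y110.76
G01 X184.48 Y86.84
M5
G0 X134.17 Y151.87
M3 S269
G01 X283.11 Y191.97 F3518
G01 X182.87 Y61.90
M5
G0 X0.00 Y0.00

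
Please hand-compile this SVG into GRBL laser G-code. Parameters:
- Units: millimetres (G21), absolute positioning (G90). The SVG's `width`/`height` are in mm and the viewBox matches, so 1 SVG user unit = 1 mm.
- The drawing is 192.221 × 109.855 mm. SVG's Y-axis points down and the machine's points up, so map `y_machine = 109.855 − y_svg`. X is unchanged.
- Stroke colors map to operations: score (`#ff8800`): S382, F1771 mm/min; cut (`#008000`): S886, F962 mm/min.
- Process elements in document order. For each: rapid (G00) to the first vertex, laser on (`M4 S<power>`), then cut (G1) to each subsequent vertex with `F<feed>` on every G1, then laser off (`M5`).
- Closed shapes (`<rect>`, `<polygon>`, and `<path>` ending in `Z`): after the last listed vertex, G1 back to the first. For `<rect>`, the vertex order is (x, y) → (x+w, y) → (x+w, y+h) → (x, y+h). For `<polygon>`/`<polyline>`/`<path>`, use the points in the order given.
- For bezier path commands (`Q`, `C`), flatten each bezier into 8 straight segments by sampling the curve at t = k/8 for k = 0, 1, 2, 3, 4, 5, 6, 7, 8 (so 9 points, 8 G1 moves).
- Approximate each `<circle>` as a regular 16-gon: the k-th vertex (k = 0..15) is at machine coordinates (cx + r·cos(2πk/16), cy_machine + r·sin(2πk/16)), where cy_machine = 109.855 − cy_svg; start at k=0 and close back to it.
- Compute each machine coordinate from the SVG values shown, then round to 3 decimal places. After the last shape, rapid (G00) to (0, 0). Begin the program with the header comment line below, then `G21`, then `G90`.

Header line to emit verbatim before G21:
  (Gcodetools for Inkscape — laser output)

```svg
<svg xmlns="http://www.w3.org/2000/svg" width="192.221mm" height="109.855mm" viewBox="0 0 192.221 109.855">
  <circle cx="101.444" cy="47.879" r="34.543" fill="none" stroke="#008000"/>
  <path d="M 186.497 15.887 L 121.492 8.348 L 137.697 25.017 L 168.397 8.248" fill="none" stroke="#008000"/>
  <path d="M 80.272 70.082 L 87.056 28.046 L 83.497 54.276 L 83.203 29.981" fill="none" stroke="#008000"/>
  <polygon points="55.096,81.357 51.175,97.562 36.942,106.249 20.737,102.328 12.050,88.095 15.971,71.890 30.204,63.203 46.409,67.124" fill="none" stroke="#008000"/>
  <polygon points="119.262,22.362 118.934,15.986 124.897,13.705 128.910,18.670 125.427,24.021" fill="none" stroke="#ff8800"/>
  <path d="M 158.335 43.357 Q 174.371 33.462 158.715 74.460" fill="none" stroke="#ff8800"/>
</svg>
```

1 u = 1 mm; y_m = 109.855 − y.

[1] `<circle>` circle, #008000→cut S886 F962: (135.987,61.976) → (133.358,75.195) → (125.870,86.402) → (114.663,93.890) → (101.444,96.519) → (88.225,93.890) → (77.018,86.402) → (69.530,75.195) → (66.901,61.976) → (69.530,48.757) → (77.018,37.550) → (88.225,30.062) → (101.444,27.433) → (114.663,30.062) → (125.870,37.550) → (133.358,48.757) → (135.987,61.976) (closed)

[2] `<path>` open polyline, #008000→cut S886 F962: (186.497,93.968) → (121.492,101.507) → (137.697,84.838) → (168.397,101.607)

[3] `<path>` open polyline, #008000→cut S886 F962: (80.272,39.773) → (87.056,81.809) → (83.497,55.579) → (83.203,79.874)

[4] `<polygon>` regular polygon, #008000→cut S886 F962: (55.096,28.498) → (51.175,12.293) → (36.942,3.606) → (20.737,7.527) → (12.050,21.760) → (15.971,37.965) → (30.204,46.652) → (46.409,42.731) → (55.096,28.498) (closed)

[5] `<polygon>` regular polygon, #ff8800→score S382 F1771: (119.262,87.493) → (118.934,93.869) → (124.897,96.150) → (128.910,91.185) → (125.427,85.834) → (119.262,87.493) (closed)

[6] `<path>` quadratic bezier, #ff8800→score S382 F1771: (158.335,66.498) → (161.849,68.177) → (164.372,68.265) → (165.905,66.762) → (166.448,63.670) → (166.000,58.987) → (164.562,52.713) → (162.134,44.849) → (158.715,35.395)

(Gcodetools for Inkscape — laser output)
G21
G90
G00 X135.987 Y61.976
M4 S886
G1 X133.358 Y75.195 F962
G1 X125.870 Y86.402 F962
G1 X114.663 Y93.890 F962
G1 X101.444 Y96.519 F962
G1 X88.225 Y93.890 F962
G1 X77.018 Y86.402 F962
G1 X69.530 Y75.195 F962
G1 X66.901 Y61.976 F962
G1 X69.530 Y48.757 F962
G1 X77.018 Y37.550 F962
G1 X88.225 Y30.062 F962
G1 X101.444 Y27.433 F962
G1 X114.663 Y30.062 F962
G1 X125.870 Y37.550 F962
G1 X133.358 Y48.757 F962
G1 X135.987 Y61.976 F962
M5
G00 X186.497 Y93.968
M4 S886
G1 X121.492 Y101.507 F962
G1 X137.697 Y84.838 F962
G1 X168.397 Y101.607 F962
M5
G00 X80.272 Y39.773
M4 S886
G1 X87.056 Y81.809 F962
G1 X83.497 Y55.579 F962
G1 X83.203 Y79.874 F962
M5
G00 X55.096 Y28.498
M4 S886
G1 X51.175 Y12.293 F962
G1 X36.942 Y3.606 F962
G1 X20.737 Y7.527 F962
G1 X12.050 Y21.760 F962
G1 X15.971 Y37.965 F962
G1 X30.204 Y46.652 F962
G1 X46.409 Y42.731 F962
G1 X55.096 Y28.498 F962
M5
G00 X119.262 Y87.493
M4 S382
G1 X118.934 Y93.869 F1771
G1 X124.897 Y96.150 F1771
G1 X128.910 Y91.185 F1771
G1 X125.427 Y85.834 F1771
G1 X119.262 Y87.493 F1771
M5
G00 X158.335 Y66.498
M4 S382
G1 X161.849 Y68.177 F1771
G1 X164.372 Y68.265 F1771
G1 X165.905 Y66.762 F1771
G1 X166.448 Y63.670 F1771
G1 X166.000 Y58.987 F1771
G1 X164.562 Y52.713 F1771
G1 X162.134 Y44.849 F1771
G1 X158.715 Y35.395 F1771
M5
G00 X0.000 Y0.000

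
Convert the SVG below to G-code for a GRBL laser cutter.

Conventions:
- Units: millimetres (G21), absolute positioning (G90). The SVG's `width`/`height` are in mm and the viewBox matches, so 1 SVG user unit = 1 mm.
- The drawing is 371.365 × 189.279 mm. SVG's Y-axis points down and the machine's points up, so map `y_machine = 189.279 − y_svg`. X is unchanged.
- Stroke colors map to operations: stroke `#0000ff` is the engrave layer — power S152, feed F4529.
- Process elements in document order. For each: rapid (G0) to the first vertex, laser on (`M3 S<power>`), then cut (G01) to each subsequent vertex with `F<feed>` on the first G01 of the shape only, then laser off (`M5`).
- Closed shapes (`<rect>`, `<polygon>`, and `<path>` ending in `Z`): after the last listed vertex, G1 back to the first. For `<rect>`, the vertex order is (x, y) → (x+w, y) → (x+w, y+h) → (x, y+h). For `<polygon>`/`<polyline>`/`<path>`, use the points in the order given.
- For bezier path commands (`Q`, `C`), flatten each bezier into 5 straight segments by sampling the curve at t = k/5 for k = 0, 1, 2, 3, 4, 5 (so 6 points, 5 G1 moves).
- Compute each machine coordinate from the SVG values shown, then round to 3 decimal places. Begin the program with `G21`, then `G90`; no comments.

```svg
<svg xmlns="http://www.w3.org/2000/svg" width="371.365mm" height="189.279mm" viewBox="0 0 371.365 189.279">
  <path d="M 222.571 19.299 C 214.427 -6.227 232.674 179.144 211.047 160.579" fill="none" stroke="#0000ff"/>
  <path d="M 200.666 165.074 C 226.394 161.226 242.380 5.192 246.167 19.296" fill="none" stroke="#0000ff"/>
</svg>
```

G21
G90
G0 X222.571 Y169.980
M3 S152
G01 X220.321 Y163.307 F4529
G01 X221.225 Y125.930
G01 X222.101 Y77.762
G01 X219.768 Y38.715
G01 X211.047 Y28.700
M5
G0 X200.666 Y24.205
M3 S152
G01 X214.914 Y42.198 F4529
G01 X226.706 Y81.243
G01 X235.924 Y125.870
G01 X242.451 Y160.607
G01 X246.167 Y169.983
M5

1 u = 1 mm; y_m = 189.279 − y.

[1] `<path>` cubic bezier, #0000ff→engrave S152 F4529: (222.571,169.980) → (220.321,163.307) → (221.225,125.930) → (222.101,77.762) → (219.768,38.715) → (211.047,28.700)

[2] `<path>` cubic bezier, #0000ff→engrave S152 F4529: (200.666,24.205) → (214.914,42.198) → (226.706,81.243) → (235.924,125.870) → (242.451,160.607) → (246.167,169.983)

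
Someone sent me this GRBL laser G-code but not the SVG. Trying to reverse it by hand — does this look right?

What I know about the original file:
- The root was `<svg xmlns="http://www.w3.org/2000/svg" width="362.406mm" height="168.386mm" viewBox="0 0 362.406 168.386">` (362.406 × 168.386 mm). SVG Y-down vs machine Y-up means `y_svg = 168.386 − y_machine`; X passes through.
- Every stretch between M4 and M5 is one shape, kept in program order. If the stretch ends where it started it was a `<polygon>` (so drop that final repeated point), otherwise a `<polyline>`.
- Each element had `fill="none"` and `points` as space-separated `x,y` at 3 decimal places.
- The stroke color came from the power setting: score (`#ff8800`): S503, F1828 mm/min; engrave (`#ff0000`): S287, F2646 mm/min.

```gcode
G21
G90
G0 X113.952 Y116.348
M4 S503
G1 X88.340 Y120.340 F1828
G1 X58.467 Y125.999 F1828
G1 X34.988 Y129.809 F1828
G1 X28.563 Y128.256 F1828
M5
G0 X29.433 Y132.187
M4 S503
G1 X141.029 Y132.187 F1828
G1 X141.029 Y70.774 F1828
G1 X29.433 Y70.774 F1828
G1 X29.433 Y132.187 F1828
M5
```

Each laser-on run becomes one SVG element. Flip Y back into SVG space with y_svg = 168.386 − y_machine. Every run uses S503, so all elements get stroke `#ff8800` (score).

Run 1: The run is open, so emit a `<polyline>` with points (Y-flipped): 113.952,52.038 88.340,48.046 58.467,42.387 34.988,38.577 28.563,40.130.

Run 2: The run returns to its start, so emit a `<polygon>` with points (Y-flipped): 29.433,36.199 141.029,36.199 141.029,97.612 29.433,97.612.

<svg xmlns="http://www.w3.org/2000/svg" width="362.406mm" height="168.386mm" viewBox="0 0 362.406 168.386">
  <polyline points="113.952,52.038 88.340,48.046 58.467,42.387 34.988,38.577 28.563,40.130" fill="none" stroke="#ff8800"/>
  <polygon points="29.433,36.199 141.029,36.199 141.029,97.612 29.433,97.612" fill="none" stroke="#ff8800"/>
</svg>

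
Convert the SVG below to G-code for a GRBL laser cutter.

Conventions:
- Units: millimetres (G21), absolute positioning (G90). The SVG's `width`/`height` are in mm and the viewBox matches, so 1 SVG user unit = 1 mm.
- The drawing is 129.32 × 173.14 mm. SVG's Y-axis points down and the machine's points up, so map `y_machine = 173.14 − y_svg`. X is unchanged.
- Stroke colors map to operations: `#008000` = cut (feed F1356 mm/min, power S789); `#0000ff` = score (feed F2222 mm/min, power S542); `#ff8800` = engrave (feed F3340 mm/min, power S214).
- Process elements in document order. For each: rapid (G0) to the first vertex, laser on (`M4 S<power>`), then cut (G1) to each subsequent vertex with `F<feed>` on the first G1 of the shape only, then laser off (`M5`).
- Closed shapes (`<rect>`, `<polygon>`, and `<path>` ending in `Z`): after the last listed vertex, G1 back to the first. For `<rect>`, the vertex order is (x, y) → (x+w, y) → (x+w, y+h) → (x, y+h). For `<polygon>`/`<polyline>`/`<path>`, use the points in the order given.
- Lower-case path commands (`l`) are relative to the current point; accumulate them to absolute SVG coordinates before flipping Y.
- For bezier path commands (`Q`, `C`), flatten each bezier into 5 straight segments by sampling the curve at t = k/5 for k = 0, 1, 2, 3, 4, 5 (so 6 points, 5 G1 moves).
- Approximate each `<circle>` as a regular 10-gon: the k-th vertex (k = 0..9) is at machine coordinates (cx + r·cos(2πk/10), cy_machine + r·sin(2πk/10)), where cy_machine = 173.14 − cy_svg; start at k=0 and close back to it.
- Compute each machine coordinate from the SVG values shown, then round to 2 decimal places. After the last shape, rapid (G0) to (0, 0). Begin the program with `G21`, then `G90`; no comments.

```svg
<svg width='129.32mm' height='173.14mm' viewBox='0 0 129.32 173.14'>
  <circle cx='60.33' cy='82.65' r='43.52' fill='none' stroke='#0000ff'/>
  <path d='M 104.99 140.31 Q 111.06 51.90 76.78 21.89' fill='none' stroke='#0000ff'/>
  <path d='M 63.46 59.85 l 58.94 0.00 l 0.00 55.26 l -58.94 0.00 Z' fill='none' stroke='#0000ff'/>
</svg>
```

G21
G90
G0 X103.85 Y90.49
M4 S542
G1 X95.54 Y116.07 F2222
G1 X73.78 Y131.88
G1 X46.88 Y131.88
G1 X25.12 Y116.07
G1 X16.81 Y90.49
G1 X25.12 Y64.91
G1 X46.88 Y49.10
G1 X73.78 Y49.10
G1 X95.54 Y64.91
G1 X103.85 Y90.49
M5
G0 X104.99 Y32.83
M4 S542
G1 X105.80 Y65.86 F2222
G1 X103.39 Y94.21
G1 X97.75 Y117.90
G1 X88.88 Y136.91
G1 X76.78 Y151.25
M5
G0 X63.46 Y113.29
M4 S542
G1 X122.40 Y113.29 F2222
G1 X122.40 Y58.03
G1 X63.46 Y58.03
G1 X63.46 Y113.29
M5
G0 X0.00 Y0.00

viewBox `0 0 129.32 173.14` with mm width/height → 1 unit = 1 mm. Flip: y_m = 173.14 − y_svg.

**Shape 1** — `<circle>` circle, stroke `#0000ff` → score (S542, F2222). Machine vertices: (103.85,90.49) → (95.54,116.07) → (73.78,131.88) → (46.88,131.88) → (25.12,116.07) → (16.81,90.49) → (25.12,64.91) → (46.88,49.10) → (73.78,49.10) → (95.54,64.91) → (103.85,90.49). Closed: final G1 returns to the first vertex.

**Shape 2** — `<path>` quadratic bezier, stroke `#0000ff` → score (S542, F2222). Control points (SVG): P0=(104.99,140.31), P1=(111.06,51.90), P2=(76.78,21.89); sampled at t=k/5. Machine vertices: (104.99,32.83) → (105.80,65.86) → (103.39,94.21) → (97.75,117.90) → (88.88,136.91) → (76.78,151.25). Open path.

**Shape 3** — `<path>` rectangle, stroke `#0000ff` → score (S542, F2222). Machine vertices: (63.46,113.29) → (122.40,113.29) → (122.40,58.03) → (63.46,58.03) → (63.46,113.29). Closed: final G1 returns to the first vertex.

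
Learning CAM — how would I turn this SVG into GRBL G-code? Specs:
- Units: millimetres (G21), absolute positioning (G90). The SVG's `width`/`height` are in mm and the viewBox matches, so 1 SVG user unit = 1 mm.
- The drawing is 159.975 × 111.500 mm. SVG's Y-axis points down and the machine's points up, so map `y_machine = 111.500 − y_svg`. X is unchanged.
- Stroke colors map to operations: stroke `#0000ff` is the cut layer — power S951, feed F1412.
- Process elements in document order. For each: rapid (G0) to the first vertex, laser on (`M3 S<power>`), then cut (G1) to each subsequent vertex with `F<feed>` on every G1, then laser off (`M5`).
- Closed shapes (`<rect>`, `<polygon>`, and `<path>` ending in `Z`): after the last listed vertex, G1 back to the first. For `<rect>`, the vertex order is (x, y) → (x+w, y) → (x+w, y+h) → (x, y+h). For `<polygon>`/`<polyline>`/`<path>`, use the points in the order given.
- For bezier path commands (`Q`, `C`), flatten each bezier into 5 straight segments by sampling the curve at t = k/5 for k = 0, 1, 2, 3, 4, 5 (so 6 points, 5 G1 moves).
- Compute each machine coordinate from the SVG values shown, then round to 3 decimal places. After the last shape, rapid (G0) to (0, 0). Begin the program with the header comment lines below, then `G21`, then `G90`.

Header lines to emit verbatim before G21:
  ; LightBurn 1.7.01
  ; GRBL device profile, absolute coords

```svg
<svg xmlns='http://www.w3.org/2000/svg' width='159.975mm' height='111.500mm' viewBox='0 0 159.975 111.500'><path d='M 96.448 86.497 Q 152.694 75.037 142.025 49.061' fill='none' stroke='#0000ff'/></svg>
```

1 u = 1 mm; y_m = 111.500 − y.

[1] `<path>` quadratic bezier, #0000ff→cut S951 F1412: (96.448,25.003) → (116.270,30.168) → (130.738,36.494) → (139.854,43.981) → (143.616,52.629) → (142.025,62.439)

; LightBurn 1.7.01
; GRBL device profile, absolute coords
G21
G90
G0 X96.448 Y25.003
M3 S951
G1 X116.270 Y30.168 F1412
G1 X130.738 Y36.494 F1412
G1 X139.854 Y43.981 F1412
G1 X143.616 Y52.629 F1412
G1 X142.025 Y62.439 F1412
M5
G0 X0.000 Y0.000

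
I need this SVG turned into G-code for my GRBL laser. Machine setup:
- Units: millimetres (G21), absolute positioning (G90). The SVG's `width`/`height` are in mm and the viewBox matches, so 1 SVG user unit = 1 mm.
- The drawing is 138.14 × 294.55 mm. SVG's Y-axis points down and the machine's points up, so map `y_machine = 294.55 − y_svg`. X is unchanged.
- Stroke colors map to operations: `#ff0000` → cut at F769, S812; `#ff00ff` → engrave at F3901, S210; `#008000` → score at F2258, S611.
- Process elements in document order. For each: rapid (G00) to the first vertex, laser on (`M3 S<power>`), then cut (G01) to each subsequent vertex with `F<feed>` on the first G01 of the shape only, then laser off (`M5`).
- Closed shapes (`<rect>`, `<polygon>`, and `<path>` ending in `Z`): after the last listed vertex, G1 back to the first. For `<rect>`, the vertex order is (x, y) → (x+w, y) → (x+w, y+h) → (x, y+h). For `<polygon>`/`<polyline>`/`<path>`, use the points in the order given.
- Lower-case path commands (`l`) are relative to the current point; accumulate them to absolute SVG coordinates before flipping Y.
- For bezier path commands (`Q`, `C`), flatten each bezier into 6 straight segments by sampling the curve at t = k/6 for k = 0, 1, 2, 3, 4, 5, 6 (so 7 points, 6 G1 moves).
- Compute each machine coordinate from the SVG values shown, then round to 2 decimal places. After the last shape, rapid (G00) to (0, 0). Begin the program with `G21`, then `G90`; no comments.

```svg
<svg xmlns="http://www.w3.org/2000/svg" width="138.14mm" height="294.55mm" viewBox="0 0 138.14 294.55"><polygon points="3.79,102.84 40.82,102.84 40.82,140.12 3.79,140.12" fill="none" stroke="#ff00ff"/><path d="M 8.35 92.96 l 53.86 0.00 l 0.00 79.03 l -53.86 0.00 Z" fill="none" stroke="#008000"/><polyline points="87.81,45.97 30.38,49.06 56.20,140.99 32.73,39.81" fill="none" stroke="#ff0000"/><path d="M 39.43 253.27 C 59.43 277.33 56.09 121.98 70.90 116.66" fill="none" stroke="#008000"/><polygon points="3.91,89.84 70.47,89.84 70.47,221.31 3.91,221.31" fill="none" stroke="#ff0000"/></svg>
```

G21
G90
G00 X3.79 Y191.71
M3 S210
G01 X40.82 Y191.71 F3901
G01 X40.82 Y154.43
G01 X3.79 Y154.43
G01 X3.79 Y191.71
M5
G00 X8.35 Y201.59
M3 S611
G01 X62.21 Y201.59 F2258
G01 X62.21 Y122.56
G01 X8.35 Y122.56
G01 X8.35 Y201.59
M5
G00 X87.81 Y248.58
M3 S812
G01 X30.38 Y245.49 F769
G01 X56.20 Y153.56
G01 X32.73 Y254.74
M5
G00 X39.43 Y41.28
M3 S611
G01 X47.68 Y42.68 F2258
G01 X53.19 Y64.82
G01 X57.11 Y98.57
G01 X60.60 Y134.76
G01 X64.82 Y164.25
G01 X70.90 Y177.89
M5
G00 X3.91 Y204.71
M3 S812
G01 X70.47 Y204.71 F769
G01 X70.47 Y73.24
G01 X3.91 Y73.24
G01 X3.91 Y204.71
M5
G00 X0.00 Y0.00

1 u = 1 mm; y_m = 294.55 − y.

[1] `<polygon>` rectangle, #ff00ff→engrave S210 F3901: (3.79,191.71) → (40.82,191.71) → (40.82,154.43) → (3.79,154.43) → (3.79,191.71) (closed)

[2] `<path>` rectangle, #008000→score S611 F2258: (8.35,201.59) → (62.21,201.59) → (62.21,122.56) → (8.35,122.56) → (8.35,201.59) (closed)

[3] `<polyline>` open polyline, #ff0000→cut S812 F769: (87.81,248.58) → (30.38,245.49) → (56.20,153.56) → (32.73,254.74)

[4] `<path>` cubic bezier, #008000→score S611 F2258: (39.43,41.28) → (47.68,42.68) → (53.19,64.82) → (57.11,98.57) → (60.60,134.76) → (64.82,164.25) → (70.90,177.89)

[5] `<polygon>` rectangle, #ff0000→cut S812 F769: (3.91,204.71) → (70.47,204.71) → (70.47,73.24) → (3.91,73.24) → (3.91,204.71) (closed)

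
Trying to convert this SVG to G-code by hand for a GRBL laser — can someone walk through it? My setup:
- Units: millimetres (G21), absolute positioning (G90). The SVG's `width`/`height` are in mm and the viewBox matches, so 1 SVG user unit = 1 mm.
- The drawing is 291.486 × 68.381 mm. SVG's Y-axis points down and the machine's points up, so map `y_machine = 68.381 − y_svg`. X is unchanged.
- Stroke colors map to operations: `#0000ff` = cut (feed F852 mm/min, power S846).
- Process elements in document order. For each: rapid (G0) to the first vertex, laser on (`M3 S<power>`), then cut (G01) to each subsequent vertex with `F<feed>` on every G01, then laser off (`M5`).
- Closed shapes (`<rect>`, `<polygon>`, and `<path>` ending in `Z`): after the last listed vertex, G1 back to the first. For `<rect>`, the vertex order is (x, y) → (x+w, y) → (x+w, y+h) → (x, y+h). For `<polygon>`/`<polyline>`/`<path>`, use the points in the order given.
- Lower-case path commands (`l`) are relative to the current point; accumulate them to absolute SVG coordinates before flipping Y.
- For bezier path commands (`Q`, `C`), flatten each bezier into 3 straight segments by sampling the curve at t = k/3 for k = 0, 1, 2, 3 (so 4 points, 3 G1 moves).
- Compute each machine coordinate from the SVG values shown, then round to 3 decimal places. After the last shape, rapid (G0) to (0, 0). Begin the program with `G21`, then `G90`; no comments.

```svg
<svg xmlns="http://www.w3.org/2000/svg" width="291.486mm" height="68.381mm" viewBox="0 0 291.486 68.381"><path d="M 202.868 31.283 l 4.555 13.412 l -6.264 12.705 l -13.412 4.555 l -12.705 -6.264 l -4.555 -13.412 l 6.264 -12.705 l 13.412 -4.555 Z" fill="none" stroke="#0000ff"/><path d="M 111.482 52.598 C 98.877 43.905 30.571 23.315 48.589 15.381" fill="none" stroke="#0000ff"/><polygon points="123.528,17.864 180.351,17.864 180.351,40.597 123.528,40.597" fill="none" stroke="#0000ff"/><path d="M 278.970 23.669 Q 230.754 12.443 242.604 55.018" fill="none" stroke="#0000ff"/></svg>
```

G21
G90
G0 X202.868 Y37.098
M3 S846
G01 X207.423 Y23.686 F852
G01 X201.159 Y10.981 F852
G01 X187.747 Y6.426 F852
G01 X175.042 Y12.690 F852
G01 X170.487 Y26.102 F852
G01 X176.751 Y38.807 F852
G01 X190.163 Y43.362 F852
G01 X202.868 Y37.098 F852
M5
G0 X111.482 Y15.783
M3 S846
G01 X85.570 Y27.532 F852
G01 X54.085 Y41.757 F852
G01 X48.589 Y53.000 F852
M5
G0 X123.528 Y50.517
M3 S846
G01 X180.351 Y50.517 F852
G01 X180.351 Y27.784 F852
G01 X123.528 Y27.784 F852
G01 X123.528 Y50.517 F852
M5
G0 X278.970 Y44.712
M3 S846
G01 X253.500 Y46.218 F852
G01 X241.378 Y35.768 F852
G01 X242.604 Y13.363 F852
M5
G0 X0.000 Y0.000

viewBox `0 0 291.486 68.381` with mm width/height → 1 unit = 1 mm. Flip: y_m = 68.381 − y_svg.

**Shape 1** — `<path>` regular polygon, stroke `#0000ff` → cut (S846, F852). Machine vertices: (202.868,37.098) → (207.423,23.686) → (201.159,10.981) → (187.747,6.426) → (175.042,12.690) → (170.487,26.102) → (176.751,38.807) → (190.163,43.362) → (202.868,37.098). Closed: final G1 returns to the first vertex.

**Shape 2** — `<path>` cubic bezier, stroke `#0000ff` → cut (S846, F852). Control points (SVG): P0=(111.482,52.598), P1=(98.877,43.905), P2=(30.571,23.315), P3=(48.589,15.381); sampled at t=k/3. Machine vertices: (111.482,15.783) → (85.570,27.532) → (54.085,41.757) → (48.589,53.000). Open path.

**Shape 3** — `<polygon>` rectangle, stroke `#0000ff` → cut (S846, F852). Machine vertices: (123.528,50.517) → (180.351,50.517) → (180.351,27.784) → (123.528,27.784) → (123.528,50.517). Closed: final G1 returns to the first vertex.

**Shape 4** — `<path>` quadratic bezier, stroke `#0000ff` → cut (S846, F852). Control points (SVG): P0=(278.970,23.669), P1=(230.754,12.443), P2=(242.604,55.018); sampled at t=k/3. Machine vertices: (278.970,44.712) → (253.500,46.218) → (241.378,35.768) → (242.604,13.363). Open path.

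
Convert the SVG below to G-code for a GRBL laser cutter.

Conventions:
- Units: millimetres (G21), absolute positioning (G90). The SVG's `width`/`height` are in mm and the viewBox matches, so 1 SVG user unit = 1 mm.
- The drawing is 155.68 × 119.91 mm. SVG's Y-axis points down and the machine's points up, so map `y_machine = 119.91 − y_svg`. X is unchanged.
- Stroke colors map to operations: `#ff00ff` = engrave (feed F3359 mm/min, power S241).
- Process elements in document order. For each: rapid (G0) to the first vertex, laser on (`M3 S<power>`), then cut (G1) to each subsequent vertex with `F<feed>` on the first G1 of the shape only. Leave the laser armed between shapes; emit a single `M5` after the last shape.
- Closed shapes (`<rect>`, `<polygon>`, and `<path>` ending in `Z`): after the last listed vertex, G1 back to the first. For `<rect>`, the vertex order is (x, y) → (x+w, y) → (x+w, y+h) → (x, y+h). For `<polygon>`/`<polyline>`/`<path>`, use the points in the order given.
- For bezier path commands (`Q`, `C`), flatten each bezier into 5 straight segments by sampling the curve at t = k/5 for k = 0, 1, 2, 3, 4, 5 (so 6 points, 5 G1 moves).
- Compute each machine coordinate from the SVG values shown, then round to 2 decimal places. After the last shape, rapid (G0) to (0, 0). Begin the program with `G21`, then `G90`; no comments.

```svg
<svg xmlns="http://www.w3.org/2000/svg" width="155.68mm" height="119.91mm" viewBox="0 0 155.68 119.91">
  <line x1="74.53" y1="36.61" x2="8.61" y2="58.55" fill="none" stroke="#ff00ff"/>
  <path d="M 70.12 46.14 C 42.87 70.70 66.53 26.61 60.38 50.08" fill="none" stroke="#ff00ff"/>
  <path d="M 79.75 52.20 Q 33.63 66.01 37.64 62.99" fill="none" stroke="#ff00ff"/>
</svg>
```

viewBox `0 0 155.68 119.91` with mm width/height → 1 unit = 1 mm. Flip: y_m = 119.91 − y_svg.

**Shape 1** — `<line>` line segment, stroke `#ff00ff` → engrave (S241, F3359). Machine vertices: (74.53,83.30) → (8.61,61.36). Open path.

**Shape 2** — `<path>` cubic bezier, stroke `#ff00ff` → engrave (S241, F3359). Control points (SVG): P0=(70.12,46.14), P1=(42.87,70.70), P2=(66.53,26.61), P3=(60.38,50.08); sampled at t=k/5. Machine vertices: (70.12,73.77) → (59.23,66.18) → (56.69,68.53) → (58.62,74.28) → (61.14,76.89) → (60.38,69.83). Open path.

**Shape 3** — `<path>` quadratic bezier, stroke `#ff00ff` → engrave (S241, F3359). Control points (SVG): P0=(79.75,52.20), P1=(33.63,66.01), P2=(37.64,62.99); sampled at t=k/5. Machine vertices: (79.75,67.71) → (63.31,62.86) → (50.87,59.35) → (42.45,57.20) → (38.04,56.39) → (37.64,56.92). Open path.

G21
G90
G0 X74.53 Y83.30
M3 S241
G1 X8.61 Y61.36 F3359
G0 X70.12 Y73.77
M3 S241
G1 X59.23 Y66.18 F3359
G1 X56.69 Y68.53
G1 X58.62 Y74.28
G1 X61.14 Y76.89
G1 X60.38 Y69.83
G0 X79.75 Y67.71
M3 S241
G1 X63.31 Y62.86 F3359
G1 X50.87 Y59.35
G1 X42.45 Y57.20
G1 X38.04 Y56.39
G1 X37.64 Y56.92
M5
G0 X0.00 Y0.00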